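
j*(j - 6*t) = j^2 - 6*j*t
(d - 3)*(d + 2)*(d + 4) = d^3 + 3*d^2 - 10*d - 24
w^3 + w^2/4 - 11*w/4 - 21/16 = (w - 7/4)*(w + 1/2)*(w + 3/2)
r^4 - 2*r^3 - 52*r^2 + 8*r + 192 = (r - 8)*(r - 2)*(r + 2)*(r + 6)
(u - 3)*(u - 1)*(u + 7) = u^3 + 3*u^2 - 25*u + 21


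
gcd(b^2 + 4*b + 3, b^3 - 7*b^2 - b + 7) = b + 1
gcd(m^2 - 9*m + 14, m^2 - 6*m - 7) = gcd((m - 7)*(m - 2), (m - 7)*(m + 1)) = m - 7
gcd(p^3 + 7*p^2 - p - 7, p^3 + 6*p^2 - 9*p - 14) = p^2 + 8*p + 7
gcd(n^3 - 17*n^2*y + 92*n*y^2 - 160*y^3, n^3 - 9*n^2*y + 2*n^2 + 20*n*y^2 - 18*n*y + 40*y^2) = n^2 - 9*n*y + 20*y^2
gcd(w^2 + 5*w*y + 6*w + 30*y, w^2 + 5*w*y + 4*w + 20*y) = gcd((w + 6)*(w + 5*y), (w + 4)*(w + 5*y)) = w + 5*y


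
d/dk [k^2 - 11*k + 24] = 2*k - 11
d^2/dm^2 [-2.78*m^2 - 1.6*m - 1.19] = -5.56000000000000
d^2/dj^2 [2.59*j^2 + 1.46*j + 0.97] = 5.18000000000000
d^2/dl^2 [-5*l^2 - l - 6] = -10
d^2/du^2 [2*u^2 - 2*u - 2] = 4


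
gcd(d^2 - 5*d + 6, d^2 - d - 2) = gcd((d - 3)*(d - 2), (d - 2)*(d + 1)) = d - 2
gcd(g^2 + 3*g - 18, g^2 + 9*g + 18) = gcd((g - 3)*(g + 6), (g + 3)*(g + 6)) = g + 6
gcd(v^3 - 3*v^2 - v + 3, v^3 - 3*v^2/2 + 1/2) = v - 1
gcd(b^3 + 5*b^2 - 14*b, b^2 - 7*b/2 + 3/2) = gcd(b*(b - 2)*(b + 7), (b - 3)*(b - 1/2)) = 1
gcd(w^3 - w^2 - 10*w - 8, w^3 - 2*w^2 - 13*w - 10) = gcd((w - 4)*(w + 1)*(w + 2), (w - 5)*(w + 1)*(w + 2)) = w^2 + 3*w + 2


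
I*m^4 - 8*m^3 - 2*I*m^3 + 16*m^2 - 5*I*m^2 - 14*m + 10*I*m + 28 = (m - 2)*(m + 2*I)*(m + 7*I)*(I*m + 1)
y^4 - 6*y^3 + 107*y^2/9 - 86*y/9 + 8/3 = (y - 3)*(y - 4/3)*(y - 1)*(y - 2/3)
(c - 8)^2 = c^2 - 16*c + 64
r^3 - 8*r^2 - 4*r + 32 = (r - 8)*(r - 2)*(r + 2)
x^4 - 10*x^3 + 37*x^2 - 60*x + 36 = (x - 3)^2*(x - 2)^2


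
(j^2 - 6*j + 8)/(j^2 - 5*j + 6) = (j - 4)/(j - 3)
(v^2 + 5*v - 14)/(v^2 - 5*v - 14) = (-v^2 - 5*v + 14)/(-v^2 + 5*v + 14)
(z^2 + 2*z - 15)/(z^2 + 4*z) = (z^2 + 2*z - 15)/(z*(z + 4))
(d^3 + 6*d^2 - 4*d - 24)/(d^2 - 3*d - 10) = (d^2 + 4*d - 12)/(d - 5)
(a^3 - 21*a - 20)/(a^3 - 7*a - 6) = (a^2 - a - 20)/(a^2 - a - 6)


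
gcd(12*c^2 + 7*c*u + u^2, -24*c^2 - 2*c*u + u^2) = 4*c + u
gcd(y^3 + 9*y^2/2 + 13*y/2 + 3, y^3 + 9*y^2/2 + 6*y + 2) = y + 2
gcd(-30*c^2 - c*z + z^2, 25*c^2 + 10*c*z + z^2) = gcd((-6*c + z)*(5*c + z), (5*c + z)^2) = 5*c + z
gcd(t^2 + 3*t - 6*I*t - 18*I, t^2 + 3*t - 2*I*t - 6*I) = t + 3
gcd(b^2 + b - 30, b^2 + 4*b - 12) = b + 6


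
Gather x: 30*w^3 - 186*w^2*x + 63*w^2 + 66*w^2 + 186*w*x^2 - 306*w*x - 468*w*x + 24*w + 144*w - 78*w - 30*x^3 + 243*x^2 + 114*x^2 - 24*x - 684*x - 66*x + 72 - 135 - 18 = 30*w^3 + 129*w^2 + 90*w - 30*x^3 + x^2*(186*w + 357) + x*(-186*w^2 - 774*w - 774) - 81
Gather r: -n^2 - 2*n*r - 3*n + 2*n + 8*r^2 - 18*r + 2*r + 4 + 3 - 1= -n^2 - n + 8*r^2 + r*(-2*n - 16) + 6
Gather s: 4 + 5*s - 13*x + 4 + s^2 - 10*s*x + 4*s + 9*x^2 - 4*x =s^2 + s*(9 - 10*x) + 9*x^2 - 17*x + 8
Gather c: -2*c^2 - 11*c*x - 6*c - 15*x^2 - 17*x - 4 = -2*c^2 + c*(-11*x - 6) - 15*x^2 - 17*x - 4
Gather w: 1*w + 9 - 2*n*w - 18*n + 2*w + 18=-18*n + w*(3 - 2*n) + 27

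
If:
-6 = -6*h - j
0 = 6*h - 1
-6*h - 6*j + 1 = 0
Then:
No Solution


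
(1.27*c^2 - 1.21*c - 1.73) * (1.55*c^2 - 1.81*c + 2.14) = 1.9685*c^4 - 4.1742*c^3 + 2.2264*c^2 + 0.5419*c - 3.7022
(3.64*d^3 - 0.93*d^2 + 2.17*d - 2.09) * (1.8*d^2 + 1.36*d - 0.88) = 6.552*d^5 + 3.2764*d^4 - 0.562*d^3 + 0.00760000000000005*d^2 - 4.752*d + 1.8392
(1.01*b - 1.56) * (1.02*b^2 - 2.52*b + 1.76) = 1.0302*b^3 - 4.1364*b^2 + 5.7088*b - 2.7456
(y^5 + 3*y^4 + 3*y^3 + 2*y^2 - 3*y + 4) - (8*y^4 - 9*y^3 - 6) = y^5 - 5*y^4 + 12*y^3 + 2*y^2 - 3*y + 10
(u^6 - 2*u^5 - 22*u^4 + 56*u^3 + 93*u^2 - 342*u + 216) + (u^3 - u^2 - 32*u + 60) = u^6 - 2*u^5 - 22*u^4 + 57*u^3 + 92*u^2 - 374*u + 276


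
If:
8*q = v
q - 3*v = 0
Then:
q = 0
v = 0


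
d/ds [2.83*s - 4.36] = 2.83000000000000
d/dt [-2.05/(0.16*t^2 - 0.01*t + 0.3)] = (0.656*t - 0.0205)/(0.16*t^2 - 0.01*t + 0.3)^2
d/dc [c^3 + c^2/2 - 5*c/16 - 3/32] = 3*c^2 + c - 5/16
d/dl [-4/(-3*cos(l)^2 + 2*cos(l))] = 8*(-sin(l)/cos(l)^2 + 3*tan(l))/(3*cos(l) - 2)^2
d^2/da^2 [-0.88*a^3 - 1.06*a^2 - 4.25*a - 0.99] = -5.28*a - 2.12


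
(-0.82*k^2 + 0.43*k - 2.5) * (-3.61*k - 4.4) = 2.9602*k^3 + 2.0557*k^2 + 7.133*k + 11.0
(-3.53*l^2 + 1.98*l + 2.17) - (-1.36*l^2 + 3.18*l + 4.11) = -2.17*l^2 - 1.2*l - 1.94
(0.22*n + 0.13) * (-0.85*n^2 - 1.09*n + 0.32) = -0.187*n^3 - 0.3503*n^2 - 0.0713*n + 0.0416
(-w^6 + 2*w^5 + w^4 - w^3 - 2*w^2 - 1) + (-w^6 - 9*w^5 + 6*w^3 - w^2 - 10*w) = -2*w^6 - 7*w^5 + w^4 + 5*w^3 - 3*w^2 - 10*w - 1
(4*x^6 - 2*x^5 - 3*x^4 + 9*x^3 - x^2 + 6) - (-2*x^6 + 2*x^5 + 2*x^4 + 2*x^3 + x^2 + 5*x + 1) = 6*x^6 - 4*x^5 - 5*x^4 + 7*x^3 - 2*x^2 - 5*x + 5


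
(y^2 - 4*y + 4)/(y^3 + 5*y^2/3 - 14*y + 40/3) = 3*(y - 2)/(3*y^2 + 11*y - 20)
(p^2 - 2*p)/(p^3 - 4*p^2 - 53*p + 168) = p*(p - 2)/(p^3 - 4*p^2 - 53*p + 168)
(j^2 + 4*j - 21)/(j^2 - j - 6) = (j + 7)/(j + 2)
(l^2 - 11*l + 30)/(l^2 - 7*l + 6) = (l - 5)/(l - 1)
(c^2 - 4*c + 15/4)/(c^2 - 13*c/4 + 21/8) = 2*(2*c - 5)/(4*c - 7)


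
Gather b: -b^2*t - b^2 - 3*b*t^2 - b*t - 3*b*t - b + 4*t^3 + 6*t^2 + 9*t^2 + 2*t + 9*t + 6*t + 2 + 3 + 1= b^2*(-t - 1) + b*(-3*t^2 - 4*t - 1) + 4*t^3 + 15*t^2 + 17*t + 6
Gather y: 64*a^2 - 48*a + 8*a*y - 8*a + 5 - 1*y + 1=64*a^2 - 56*a + y*(8*a - 1) + 6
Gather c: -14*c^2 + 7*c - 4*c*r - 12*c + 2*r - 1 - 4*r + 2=-14*c^2 + c*(-4*r - 5) - 2*r + 1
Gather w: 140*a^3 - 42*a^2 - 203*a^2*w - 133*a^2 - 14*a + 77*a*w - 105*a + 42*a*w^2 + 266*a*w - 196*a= 140*a^3 - 175*a^2 + 42*a*w^2 - 315*a + w*(-203*a^2 + 343*a)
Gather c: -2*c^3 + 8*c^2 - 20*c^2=-2*c^3 - 12*c^2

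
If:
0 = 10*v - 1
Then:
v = 1/10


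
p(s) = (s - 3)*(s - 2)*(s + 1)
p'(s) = (s - 3)*(s - 2) + (s - 3)*(s + 1) + (s - 2)*(s + 1)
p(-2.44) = -34.78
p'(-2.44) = 38.38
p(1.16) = 3.34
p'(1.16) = -4.24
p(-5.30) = -260.54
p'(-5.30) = 127.67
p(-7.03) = -546.14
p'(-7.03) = 205.50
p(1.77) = 0.78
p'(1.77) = -3.76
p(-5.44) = -278.80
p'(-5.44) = 133.30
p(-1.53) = -8.48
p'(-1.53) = 20.26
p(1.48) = 1.96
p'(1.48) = -4.27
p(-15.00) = -4284.00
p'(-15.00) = 796.00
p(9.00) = 420.00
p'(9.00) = 172.00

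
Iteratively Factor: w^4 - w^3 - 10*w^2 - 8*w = (w)*(w^3 - w^2 - 10*w - 8) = w*(w + 1)*(w^2 - 2*w - 8) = w*(w - 4)*(w + 1)*(w + 2)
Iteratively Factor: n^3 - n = (n)*(n^2 - 1) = n*(n - 1)*(n + 1)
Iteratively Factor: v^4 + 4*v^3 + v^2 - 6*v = (v + 3)*(v^3 + v^2 - 2*v) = (v + 2)*(v + 3)*(v^2 - v) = v*(v + 2)*(v + 3)*(v - 1)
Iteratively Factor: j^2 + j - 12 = (j - 3)*(j + 4)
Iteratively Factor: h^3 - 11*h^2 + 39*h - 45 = (h - 5)*(h^2 - 6*h + 9) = (h - 5)*(h - 3)*(h - 3)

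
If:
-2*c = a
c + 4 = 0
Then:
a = 8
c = -4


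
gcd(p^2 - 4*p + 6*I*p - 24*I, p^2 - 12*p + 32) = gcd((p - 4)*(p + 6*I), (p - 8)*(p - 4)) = p - 4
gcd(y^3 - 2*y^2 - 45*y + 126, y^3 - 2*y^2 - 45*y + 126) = y^3 - 2*y^2 - 45*y + 126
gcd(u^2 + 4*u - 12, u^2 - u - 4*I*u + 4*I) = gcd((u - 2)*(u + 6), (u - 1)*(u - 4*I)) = 1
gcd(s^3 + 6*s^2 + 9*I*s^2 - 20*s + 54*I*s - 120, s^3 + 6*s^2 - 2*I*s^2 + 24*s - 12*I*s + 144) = s^2 + s*(6 + 4*I) + 24*I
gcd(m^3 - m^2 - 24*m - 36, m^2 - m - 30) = m - 6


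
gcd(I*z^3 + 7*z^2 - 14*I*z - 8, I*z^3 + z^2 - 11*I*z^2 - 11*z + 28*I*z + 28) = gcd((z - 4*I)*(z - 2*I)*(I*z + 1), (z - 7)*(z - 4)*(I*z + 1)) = z - I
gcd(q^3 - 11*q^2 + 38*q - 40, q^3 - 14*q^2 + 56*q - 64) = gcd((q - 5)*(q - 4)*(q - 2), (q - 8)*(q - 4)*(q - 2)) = q^2 - 6*q + 8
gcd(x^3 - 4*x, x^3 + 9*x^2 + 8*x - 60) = x - 2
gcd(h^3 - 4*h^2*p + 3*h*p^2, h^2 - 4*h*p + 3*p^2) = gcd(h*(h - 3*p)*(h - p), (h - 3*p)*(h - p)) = h^2 - 4*h*p + 3*p^2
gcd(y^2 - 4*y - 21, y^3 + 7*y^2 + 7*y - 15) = y + 3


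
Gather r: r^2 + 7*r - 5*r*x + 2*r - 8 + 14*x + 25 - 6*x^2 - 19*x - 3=r^2 + r*(9 - 5*x) - 6*x^2 - 5*x + 14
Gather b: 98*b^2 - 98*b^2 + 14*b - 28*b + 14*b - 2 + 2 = 0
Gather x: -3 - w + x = -w + x - 3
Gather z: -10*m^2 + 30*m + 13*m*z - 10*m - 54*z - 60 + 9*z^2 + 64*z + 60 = -10*m^2 + 20*m + 9*z^2 + z*(13*m + 10)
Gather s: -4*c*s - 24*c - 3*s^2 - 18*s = -24*c - 3*s^2 + s*(-4*c - 18)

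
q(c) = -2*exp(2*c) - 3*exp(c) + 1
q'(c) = -4*exp(2*c) - 3*exp(c)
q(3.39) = -1848.14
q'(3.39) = -3609.27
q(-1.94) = 0.53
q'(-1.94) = -0.51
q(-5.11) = 0.98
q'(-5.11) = -0.02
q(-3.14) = 0.87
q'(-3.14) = -0.14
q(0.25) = -6.15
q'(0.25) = -10.45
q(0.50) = -9.38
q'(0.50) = -15.82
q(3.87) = -4739.77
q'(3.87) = -9337.72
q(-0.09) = -3.41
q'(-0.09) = -6.08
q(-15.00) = 1.00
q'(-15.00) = 0.00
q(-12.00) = 1.00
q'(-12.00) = 0.00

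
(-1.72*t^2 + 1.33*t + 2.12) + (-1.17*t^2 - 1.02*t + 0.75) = -2.89*t^2 + 0.31*t + 2.87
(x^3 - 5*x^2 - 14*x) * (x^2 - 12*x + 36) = x^5 - 17*x^4 + 82*x^3 - 12*x^2 - 504*x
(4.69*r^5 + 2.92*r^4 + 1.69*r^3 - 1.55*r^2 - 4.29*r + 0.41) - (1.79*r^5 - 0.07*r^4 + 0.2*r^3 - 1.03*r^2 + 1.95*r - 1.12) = 2.9*r^5 + 2.99*r^4 + 1.49*r^3 - 0.52*r^2 - 6.24*r + 1.53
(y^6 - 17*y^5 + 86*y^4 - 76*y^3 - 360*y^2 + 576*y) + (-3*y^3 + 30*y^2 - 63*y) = y^6 - 17*y^5 + 86*y^4 - 79*y^3 - 330*y^2 + 513*y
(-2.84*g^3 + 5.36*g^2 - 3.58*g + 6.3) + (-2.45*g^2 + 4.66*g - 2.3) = -2.84*g^3 + 2.91*g^2 + 1.08*g + 4.0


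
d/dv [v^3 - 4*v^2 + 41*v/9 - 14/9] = 3*v^2 - 8*v + 41/9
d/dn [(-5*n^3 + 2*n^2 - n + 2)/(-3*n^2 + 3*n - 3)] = (5*n^4 - 10*n^3 + 16*n^2 - 1)/(3*(n^4 - 2*n^3 + 3*n^2 - 2*n + 1))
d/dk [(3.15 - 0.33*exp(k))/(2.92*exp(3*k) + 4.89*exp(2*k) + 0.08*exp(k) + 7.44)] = (1.9272*exp(3*k) - 25.9803*exp(2*k) - 30.807*exp(k) - 2.7072)*exp(k)/(8.5264*exp(6*k) + 28.5576*exp(5*k) + 24.3793*exp(4*k) + 44.232*exp(3*k) + 72.7696*exp(2*k) + 1.1904*exp(k) + 55.3536)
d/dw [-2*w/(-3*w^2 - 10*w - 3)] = 6*(1 - w^2)/(9*w^4 + 60*w^3 + 118*w^2 + 60*w + 9)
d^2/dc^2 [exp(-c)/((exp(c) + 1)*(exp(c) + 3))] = (9*exp(4*c) + 44*exp(3*c) + 70*exp(2*c) + 36*exp(c) + 9)*exp(-c)/(exp(6*c) + 12*exp(5*c) + 57*exp(4*c) + 136*exp(3*c) + 171*exp(2*c) + 108*exp(c) + 27)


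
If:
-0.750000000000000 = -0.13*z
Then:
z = 5.77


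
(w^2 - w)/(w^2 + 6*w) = (w - 1)/(w + 6)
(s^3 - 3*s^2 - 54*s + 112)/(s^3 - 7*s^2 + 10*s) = (s^2 - s - 56)/(s*(s - 5))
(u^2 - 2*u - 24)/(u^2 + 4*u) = (u - 6)/u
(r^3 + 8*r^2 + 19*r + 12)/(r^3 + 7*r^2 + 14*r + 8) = (r + 3)/(r + 2)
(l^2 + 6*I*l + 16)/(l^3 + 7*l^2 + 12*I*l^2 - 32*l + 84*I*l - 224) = (l - 2*I)/(l^2 + l*(7 + 4*I) + 28*I)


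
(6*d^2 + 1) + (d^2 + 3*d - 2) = 7*d^2 + 3*d - 1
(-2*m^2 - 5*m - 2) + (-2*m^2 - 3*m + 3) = -4*m^2 - 8*m + 1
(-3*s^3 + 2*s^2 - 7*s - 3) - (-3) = -3*s^3 + 2*s^2 - 7*s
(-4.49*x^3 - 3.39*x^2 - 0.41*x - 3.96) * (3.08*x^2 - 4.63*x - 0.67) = -13.8292*x^5 + 10.3475*x^4 + 17.4412*x^3 - 8.0272*x^2 + 18.6095*x + 2.6532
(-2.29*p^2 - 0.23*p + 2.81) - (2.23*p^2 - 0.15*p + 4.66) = -4.52*p^2 - 0.08*p - 1.85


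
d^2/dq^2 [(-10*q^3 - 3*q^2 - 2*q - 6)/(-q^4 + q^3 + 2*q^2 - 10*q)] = 2*(10*q^9 + 9*q^8 + 63*q^7 - 667*q^6 + 24*q^5 - 30*q^4 + 1304*q^3 - 108*q^2 - 360*q + 600)/(q^3*(q^9 - 3*q^8 - 3*q^7 + 41*q^6 - 54*q^5 - 102*q^4 + 412*q^3 - 180*q^2 - 600*q + 1000))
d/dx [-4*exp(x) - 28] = -4*exp(x)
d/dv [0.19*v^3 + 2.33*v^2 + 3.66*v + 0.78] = 0.57*v^2 + 4.66*v + 3.66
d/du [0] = 0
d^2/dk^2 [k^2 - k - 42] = 2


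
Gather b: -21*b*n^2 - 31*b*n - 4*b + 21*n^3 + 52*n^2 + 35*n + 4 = b*(-21*n^2 - 31*n - 4) + 21*n^3 + 52*n^2 + 35*n + 4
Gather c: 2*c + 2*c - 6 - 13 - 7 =4*c - 26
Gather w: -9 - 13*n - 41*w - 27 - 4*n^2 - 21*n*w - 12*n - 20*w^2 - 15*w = -4*n^2 - 25*n - 20*w^2 + w*(-21*n - 56) - 36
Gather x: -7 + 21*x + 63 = 21*x + 56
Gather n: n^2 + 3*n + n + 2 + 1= n^2 + 4*n + 3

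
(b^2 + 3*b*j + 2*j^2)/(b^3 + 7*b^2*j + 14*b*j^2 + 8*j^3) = 1/(b + 4*j)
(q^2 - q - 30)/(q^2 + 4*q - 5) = (q - 6)/(q - 1)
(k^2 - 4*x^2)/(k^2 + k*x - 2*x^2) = (-k + 2*x)/(-k + x)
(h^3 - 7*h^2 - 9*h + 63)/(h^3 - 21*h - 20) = (-h^3 + 7*h^2 + 9*h - 63)/(-h^3 + 21*h + 20)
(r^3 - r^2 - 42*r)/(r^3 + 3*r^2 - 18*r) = (r - 7)/(r - 3)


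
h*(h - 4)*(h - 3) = h^3 - 7*h^2 + 12*h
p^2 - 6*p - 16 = (p - 8)*(p + 2)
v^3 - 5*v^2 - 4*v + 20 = (v - 5)*(v - 2)*(v + 2)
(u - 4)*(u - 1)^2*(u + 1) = u^4 - 5*u^3 + 3*u^2 + 5*u - 4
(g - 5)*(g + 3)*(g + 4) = g^3 + 2*g^2 - 23*g - 60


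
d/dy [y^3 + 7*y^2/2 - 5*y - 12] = 3*y^2 + 7*y - 5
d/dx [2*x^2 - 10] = 4*x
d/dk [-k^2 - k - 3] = -2*k - 1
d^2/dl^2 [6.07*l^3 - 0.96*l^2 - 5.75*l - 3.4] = 36.42*l - 1.92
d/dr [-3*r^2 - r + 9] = -6*r - 1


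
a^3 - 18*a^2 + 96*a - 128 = (a - 8)^2*(a - 2)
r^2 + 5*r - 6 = (r - 1)*(r + 6)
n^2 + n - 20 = (n - 4)*(n + 5)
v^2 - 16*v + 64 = (v - 8)^2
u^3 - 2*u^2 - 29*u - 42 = (u - 7)*(u + 2)*(u + 3)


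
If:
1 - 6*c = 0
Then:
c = 1/6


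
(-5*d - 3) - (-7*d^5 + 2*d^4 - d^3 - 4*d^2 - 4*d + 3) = 7*d^5 - 2*d^4 + d^3 + 4*d^2 - d - 6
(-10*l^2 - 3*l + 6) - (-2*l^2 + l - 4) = -8*l^2 - 4*l + 10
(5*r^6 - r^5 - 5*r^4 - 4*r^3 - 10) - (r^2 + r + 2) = 5*r^6 - r^5 - 5*r^4 - 4*r^3 - r^2 - r - 12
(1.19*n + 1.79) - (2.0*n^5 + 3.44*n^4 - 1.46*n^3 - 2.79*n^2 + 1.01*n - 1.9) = -2.0*n^5 - 3.44*n^4 + 1.46*n^3 + 2.79*n^2 + 0.18*n + 3.69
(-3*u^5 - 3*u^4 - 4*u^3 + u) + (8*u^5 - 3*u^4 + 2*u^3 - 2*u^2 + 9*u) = 5*u^5 - 6*u^4 - 2*u^3 - 2*u^2 + 10*u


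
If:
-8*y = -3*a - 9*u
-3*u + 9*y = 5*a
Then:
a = 19*y/12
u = 13*y/36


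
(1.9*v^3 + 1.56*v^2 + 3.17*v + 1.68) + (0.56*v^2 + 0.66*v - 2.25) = 1.9*v^3 + 2.12*v^2 + 3.83*v - 0.57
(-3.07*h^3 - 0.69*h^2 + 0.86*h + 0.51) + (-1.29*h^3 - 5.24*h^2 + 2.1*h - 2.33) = -4.36*h^3 - 5.93*h^2 + 2.96*h - 1.82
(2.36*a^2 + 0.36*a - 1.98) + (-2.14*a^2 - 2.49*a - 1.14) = 0.22*a^2 - 2.13*a - 3.12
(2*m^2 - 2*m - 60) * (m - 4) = 2*m^3 - 10*m^2 - 52*m + 240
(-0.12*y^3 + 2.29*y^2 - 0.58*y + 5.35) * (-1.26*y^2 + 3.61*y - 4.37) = 0.1512*y^5 - 3.3186*y^4 + 9.5221*y^3 - 18.8421*y^2 + 21.8481*y - 23.3795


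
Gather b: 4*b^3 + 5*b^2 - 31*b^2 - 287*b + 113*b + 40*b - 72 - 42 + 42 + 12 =4*b^3 - 26*b^2 - 134*b - 60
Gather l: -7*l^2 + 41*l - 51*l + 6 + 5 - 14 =-7*l^2 - 10*l - 3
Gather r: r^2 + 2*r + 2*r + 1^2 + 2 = r^2 + 4*r + 3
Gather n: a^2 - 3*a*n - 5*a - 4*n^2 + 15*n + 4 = a^2 - 5*a - 4*n^2 + n*(15 - 3*a) + 4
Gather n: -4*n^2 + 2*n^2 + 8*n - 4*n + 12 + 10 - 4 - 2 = -2*n^2 + 4*n + 16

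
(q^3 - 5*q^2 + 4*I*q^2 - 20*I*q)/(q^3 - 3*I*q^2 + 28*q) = (q - 5)/(q - 7*I)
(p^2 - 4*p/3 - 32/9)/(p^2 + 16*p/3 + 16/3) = (p - 8/3)/(p + 4)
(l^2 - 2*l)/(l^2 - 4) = l/(l + 2)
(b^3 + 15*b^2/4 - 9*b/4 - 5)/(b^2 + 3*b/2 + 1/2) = (4*b^2 + 11*b - 20)/(2*(2*b + 1))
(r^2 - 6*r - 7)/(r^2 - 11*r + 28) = (r + 1)/(r - 4)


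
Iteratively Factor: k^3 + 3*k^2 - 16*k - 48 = (k - 4)*(k^2 + 7*k + 12) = (k - 4)*(k + 3)*(k + 4)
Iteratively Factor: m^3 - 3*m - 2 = (m + 1)*(m^2 - m - 2) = (m - 2)*(m + 1)*(m + 1)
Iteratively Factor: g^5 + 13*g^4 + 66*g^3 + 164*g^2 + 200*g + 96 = (g + 2)*(g^4 + 11*g^3 + 44*g^2 + 76*g + 48) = (g + 2)^2*(g^3 + 9*g^2 + 26*g + 24) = (g + 2)^2*(g + 4)*(g^2 + 5*g + 6) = (g + 2)^2*(g + 3)*(g + 4)*(g + 2)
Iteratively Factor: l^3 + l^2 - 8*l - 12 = (l - 3)*(l^2 + 4*l + 4) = (l - 3)*(l + 2)*(l + 2)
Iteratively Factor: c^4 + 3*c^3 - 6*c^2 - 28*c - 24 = (c + 2)*(c^3 + c^2 - 8*c - 12) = (c + 2)^2*(c^2 - c - 6) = (c - 3)*(c + 2)^2*(c + 2)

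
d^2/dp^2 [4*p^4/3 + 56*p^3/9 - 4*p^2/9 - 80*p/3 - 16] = 16*p^2 + 112*p/3 - 8/9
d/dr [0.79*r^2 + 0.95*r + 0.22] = 1.58*r + 0.95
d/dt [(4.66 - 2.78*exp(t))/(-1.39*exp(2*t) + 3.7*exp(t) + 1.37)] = (-3.8642*exp(2*t) + 12.9548*exp(t) - 21.0506)*exp(t)/(1.9321*exp(4*t) - 10.286*exp(3*t) + 9.8814*exp(2*t) + 10.138*exp(t) + 1.8769)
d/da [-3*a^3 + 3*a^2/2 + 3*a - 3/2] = -9*a^2 + 3*a + 3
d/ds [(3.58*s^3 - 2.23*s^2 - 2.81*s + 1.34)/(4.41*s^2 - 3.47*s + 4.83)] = (15.7878*s^4 - 24.8452*s^3 + 72.0044*s^2 - 33.3606*s - 8.9225)/(19.4481*s^4 - 30.6054*s^3 + 54.6415*s^2 - 33.5202*s + 23.3289)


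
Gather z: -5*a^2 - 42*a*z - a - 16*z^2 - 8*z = -5*a^2 - a - 16*z^2 + z*(-42*a - 8)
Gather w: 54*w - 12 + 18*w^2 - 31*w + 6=18*w^2 + 23*w - 6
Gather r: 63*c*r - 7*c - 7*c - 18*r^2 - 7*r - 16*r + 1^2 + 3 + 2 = -14*c - 18*r^2 + r*(63*c - 23) + 6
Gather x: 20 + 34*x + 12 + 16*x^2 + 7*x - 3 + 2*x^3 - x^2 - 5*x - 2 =2*x^3 + 15*x^2 + 36*x + 27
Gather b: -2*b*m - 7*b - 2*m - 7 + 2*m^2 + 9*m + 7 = b*(-2*m - 7) + 2*m^2 + 7*m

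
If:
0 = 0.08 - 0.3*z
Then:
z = 0.27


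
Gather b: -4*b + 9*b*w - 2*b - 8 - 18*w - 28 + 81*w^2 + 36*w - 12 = b*(9*w - 6) + 81*w^2 + 18*w - 48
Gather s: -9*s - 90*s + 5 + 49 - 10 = 44 - 99*s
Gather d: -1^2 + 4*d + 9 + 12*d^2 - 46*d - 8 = 12*d^2 - 42*d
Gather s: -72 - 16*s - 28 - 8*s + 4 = -24*s - 96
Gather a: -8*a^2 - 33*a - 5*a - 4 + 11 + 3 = -8*a^2 - 38*a + 10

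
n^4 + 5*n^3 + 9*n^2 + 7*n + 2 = (n + 1)^3*(n + 2)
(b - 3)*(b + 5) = b^2 + 2*b - 15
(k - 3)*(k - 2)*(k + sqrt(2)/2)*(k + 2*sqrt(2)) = k^4 - 5*k^3 + 5*sqrt(2)*k^3/2 - 25*sqrt(2)*k^2/2 + 8*k^2 - 10*k + 15*sqrt(2)*k + 12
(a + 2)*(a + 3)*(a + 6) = a^3 + 11*a^2 + 36*a + 36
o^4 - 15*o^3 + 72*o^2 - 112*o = o*(o - 7)*(o - 4)^2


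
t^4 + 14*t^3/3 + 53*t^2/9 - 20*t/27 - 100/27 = (t - 2/3)*(t + 5/3)^2*(t + 2)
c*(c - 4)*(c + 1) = c^3 - 3*c^2 - 4*c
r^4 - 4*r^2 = r^2*(r - 2)*(r + 2)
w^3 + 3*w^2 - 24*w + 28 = (w - 2)^2*(w + 7)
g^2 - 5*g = g*(g - 5)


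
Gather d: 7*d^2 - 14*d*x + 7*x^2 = 7*d^2 - 14*d*x + 7*x^2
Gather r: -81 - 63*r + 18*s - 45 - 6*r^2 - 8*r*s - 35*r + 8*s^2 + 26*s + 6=-6*r^2 + r*(-8*s - 98) + 8*s^2 + 44*s - 120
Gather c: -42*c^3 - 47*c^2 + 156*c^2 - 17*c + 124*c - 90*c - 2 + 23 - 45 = -42*c^3 + 109*c^2 + 17*c - 24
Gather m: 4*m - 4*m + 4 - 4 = 0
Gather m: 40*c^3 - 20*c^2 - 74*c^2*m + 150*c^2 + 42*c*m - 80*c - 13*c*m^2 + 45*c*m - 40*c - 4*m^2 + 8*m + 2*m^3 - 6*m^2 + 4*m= 40*c^3 + 130*c^2 - 120*c + 2*m^3 + m^2*(-13*c - 10) + m*(-74*c^2 + 87*c + 12)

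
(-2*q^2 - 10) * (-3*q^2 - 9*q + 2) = 6*q^4 + 18*q^3 + 26*q^2 + 90*q - 20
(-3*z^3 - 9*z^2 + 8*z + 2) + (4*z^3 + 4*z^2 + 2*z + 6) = z^3 - 5*z^2 + 10*z + 8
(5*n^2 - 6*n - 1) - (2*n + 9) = 5*n^2 - 8*n - 10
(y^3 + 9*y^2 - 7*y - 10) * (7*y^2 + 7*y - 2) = 7*y^5 + 70*y^4 + 12*y^3 - 137*y^2 - 56*y + 20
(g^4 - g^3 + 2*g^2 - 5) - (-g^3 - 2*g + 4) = g^4 + 2*g^2 + 2*g - 9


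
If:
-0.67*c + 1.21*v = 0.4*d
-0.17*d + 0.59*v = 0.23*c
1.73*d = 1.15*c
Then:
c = 0.00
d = 0.00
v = 0.00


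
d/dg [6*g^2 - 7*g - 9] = 12*g - 7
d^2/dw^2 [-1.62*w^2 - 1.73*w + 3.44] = -3.24000000000000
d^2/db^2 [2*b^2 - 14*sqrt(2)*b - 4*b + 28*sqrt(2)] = 4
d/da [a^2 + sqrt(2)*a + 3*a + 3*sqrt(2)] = 2*a + sqrt(2) + 3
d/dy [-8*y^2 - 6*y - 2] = -16*y - 6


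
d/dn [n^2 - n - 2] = 2*n - 1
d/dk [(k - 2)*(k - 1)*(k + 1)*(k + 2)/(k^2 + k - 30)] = (2*k^5 + 3*k^4 - 120*k^3 - 5*k^2 + 292*k - 4)/(k^4 + 2*k^3 - 59*k^2 - 60*k + 900)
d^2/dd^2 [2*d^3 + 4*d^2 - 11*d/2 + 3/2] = 12*d + 8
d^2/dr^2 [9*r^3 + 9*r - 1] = 54*r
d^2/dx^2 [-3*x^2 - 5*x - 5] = -6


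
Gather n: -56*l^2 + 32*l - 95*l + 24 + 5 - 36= -56*l^2 - 63*l - 7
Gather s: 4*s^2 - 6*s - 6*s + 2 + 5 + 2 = 4*s^2 - 12*s + 9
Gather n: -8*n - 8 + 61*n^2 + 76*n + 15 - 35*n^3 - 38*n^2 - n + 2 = -35*n^3 + 23*n^2 + 67*n + 9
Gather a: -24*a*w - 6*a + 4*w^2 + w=a*(-24*w - 6) + 4*w^2 + w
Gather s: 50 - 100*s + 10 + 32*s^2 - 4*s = 32*s^2 - 104*s + 60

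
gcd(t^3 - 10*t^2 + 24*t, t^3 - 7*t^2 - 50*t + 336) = t - 6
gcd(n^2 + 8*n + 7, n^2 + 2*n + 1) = n + 1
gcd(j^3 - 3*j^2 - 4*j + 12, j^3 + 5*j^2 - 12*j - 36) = j^2 - j - 6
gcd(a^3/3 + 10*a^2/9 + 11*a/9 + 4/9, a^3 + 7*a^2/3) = 1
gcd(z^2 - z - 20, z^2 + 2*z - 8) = z + 4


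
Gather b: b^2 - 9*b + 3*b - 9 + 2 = b^2 - 6*b - 7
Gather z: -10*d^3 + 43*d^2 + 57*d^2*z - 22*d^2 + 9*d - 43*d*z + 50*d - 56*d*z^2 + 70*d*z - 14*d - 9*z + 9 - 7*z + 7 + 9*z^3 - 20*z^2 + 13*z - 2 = -10*d^3 + 21*d^2 + 45*d + 9*z^3 + z^2*(-56*d - 20) + z*(57*d^2 + 27*d - 3) + 14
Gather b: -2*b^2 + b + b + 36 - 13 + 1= -2*b^2 + 2*b + 24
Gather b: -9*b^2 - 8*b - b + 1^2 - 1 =-9*b^2 - 9*b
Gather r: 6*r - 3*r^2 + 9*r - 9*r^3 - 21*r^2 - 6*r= -9*r^3 - 24*r^2 + 9*r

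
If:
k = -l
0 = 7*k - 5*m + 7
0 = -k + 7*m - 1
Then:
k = -1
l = 1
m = 0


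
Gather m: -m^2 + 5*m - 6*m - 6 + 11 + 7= -m^2 - m + 12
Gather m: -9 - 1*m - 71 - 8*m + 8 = -9*m - 72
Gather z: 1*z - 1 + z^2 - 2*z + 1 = z^2 - z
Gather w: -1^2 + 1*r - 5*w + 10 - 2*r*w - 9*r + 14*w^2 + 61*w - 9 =-8*r + 14*w^2 + w*(56 - 2*r)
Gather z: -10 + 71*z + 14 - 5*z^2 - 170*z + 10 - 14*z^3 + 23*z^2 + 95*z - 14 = -14*z^3 + 18*z^2 - 4*z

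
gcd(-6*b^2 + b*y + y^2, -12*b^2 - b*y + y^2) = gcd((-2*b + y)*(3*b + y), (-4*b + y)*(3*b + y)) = 3*b + y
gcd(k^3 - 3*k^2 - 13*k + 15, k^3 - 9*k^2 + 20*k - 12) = k - 1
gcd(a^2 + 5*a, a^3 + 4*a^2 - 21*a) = a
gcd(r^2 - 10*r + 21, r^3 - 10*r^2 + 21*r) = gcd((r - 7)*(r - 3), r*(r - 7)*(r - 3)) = r^2 - 10*r + 21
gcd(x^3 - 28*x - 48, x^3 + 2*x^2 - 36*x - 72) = x^2 - 4*x - 12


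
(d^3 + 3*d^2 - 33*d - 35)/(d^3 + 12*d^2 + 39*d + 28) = (d - 5)/(d + 4)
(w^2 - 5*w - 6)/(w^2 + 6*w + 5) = (w - 6)/(w + 5)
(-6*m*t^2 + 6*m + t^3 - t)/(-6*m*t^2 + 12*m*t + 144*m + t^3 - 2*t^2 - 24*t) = (t^2 - 1)/(t^2 - 2*t - 24)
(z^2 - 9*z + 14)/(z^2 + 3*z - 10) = (z - 7)/(z + 5)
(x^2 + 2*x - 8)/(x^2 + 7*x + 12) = (x - 2)/(x + 3)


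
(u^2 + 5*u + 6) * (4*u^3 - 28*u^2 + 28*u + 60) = 4*u^5 - 8*u^4 - 88*u^3 + 32*u^2 + 468*u + 360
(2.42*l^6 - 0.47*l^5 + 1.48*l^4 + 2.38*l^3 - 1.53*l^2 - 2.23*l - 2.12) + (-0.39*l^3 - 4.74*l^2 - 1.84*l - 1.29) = 2.42*l^6 - 0.47*l^5 + 1.48*l^4 + 1.99*l^3 - 6.27*l^2 - 4.07*l - 3.41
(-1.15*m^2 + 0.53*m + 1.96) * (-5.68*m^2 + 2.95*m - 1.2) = 6.532*m^4 - 6.4029*m^3 - 8.1893*m^2 + 5.146*m - 2.352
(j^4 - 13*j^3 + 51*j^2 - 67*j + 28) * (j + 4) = j^5 - 9*j^4 - j^3 + 137*j^2 - 240*j + 112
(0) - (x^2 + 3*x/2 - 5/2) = -x^2 - 3*x/2 + 5/2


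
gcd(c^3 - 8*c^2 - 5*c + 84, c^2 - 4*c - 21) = c^2 - 4*c - 21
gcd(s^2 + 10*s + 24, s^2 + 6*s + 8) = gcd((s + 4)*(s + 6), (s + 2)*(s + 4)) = s + 4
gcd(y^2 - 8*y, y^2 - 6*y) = y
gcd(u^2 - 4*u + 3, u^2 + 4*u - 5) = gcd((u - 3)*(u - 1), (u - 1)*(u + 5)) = u - 1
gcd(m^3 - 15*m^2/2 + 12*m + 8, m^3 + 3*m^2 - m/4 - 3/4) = m + 1/2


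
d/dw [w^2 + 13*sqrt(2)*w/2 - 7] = 2*w + 13*sqrt(2)/2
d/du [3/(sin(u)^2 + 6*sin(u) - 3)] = -6*(sin(u) + 3)*cos(u)/(sin(u)^2 + 6*sin(u) - 3)^2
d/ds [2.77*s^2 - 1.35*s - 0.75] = 5.54*s - 1.35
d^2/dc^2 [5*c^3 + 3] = 30*c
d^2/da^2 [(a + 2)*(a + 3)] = 2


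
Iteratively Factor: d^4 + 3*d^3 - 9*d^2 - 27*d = (d - 3)*(d^3 + 6*d^2 + 9*d) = d*(d - 3)*(d^2 + 6*d + 9) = d*(d - 3)*(d + 3)*(d + 3)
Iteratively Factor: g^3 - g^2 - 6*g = (g + 2)*(g^2 - 3*g) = (g - 3)*(g + 2)*(g)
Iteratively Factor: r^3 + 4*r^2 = (r)*(r^2 + 4*r) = r^2*(r + 4)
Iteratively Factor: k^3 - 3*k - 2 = (k + 1)*(k^2 - k - 2) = (k - 2)*(k + 1)*(k + 1)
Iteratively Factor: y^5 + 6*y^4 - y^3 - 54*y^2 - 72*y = (y)*(y^4 + 6*y^3 - y^2 - 54*y - 72) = y*(y + 3)*(y^3 + 3*y^2 - 10*y - 24) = y*(y - 3)*(y + 3)*(y^2 + 6*y + 8) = y*(y - 3)*(y + 2)*(y + 3)*(y + 4)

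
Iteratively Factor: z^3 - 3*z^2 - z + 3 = (z - 1)*(z^2 - 2*z - 3) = (z - 1)*(z + 1)*(z - 3)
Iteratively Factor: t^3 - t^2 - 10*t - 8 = (t + 2)*(t^2 - 3*t - 4) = (t - 4)*(t + 2)*(t + 1)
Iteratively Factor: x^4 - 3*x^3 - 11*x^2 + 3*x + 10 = (x - 1)*(x^3 - 2*x^2 - 13*x - 10) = (x - 5)*(x - 1)*(x^2 + 3*x + 2) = (x - 5)*(x - 1)*(x + 1)*(x + 2)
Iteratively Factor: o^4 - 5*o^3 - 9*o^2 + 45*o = (o - 5)*(o^3 - 9*o) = (o - 5)*(o - 3)*(o^2 + 3*o) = o*(o - 5)*(o - 3)*(o + 3)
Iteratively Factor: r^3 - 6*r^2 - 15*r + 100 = (r - 5)*(r^2 - r - 20) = (r - 5)*(r + 4)*(r - 5)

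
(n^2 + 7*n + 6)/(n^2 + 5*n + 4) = (n + 6)/(n + 4)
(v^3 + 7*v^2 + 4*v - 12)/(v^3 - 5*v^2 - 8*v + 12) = (v + 6)/(v - 6)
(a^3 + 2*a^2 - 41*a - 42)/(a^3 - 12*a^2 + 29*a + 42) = (a + 7)/(a - 7)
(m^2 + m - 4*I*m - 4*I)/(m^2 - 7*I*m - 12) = (m + 1)/(m - 3*I)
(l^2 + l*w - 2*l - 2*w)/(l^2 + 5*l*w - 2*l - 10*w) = (l + w)/(l + 5*w)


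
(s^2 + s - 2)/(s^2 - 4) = (s - 1)/(s - 2)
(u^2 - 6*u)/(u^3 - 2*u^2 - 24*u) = 1/(u + 4)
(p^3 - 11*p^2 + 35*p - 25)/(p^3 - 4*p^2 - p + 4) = (p^2 - 10*p + 25)/(p^2 - 3*p - 4)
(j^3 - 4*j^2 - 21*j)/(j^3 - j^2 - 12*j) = (j - 7)/(j - 4)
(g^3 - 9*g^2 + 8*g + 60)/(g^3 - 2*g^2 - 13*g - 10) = (g - 6)/(g + 1)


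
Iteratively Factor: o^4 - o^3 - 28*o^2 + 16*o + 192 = (o + 3)*(o^3 - 4*o^2 - 16*o + 64) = (o + 3)*(o + 4)*(o^2 - 8*o + 16) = (o - 4)*(o + 3)*(o + 4)*(o - 4)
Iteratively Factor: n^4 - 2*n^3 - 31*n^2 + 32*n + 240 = (n - 5)*(n^3 + 3*n^2 - 16*n - 48) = (n - 5)*(n + 4)*(n^2 - n - 12) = (n - 5)*(n + 3)*(n + 4)*(n - 4)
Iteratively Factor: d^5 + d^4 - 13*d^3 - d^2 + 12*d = (d - 1)*(d^4 + 2*d^3 - 11*d^2 - 12*d) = d*(d - 1)*(d^3 + 2*d^2 - 11*d - 12) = d*(d - 1)*(d + 1)*(d^2 + d - 12) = d*(d - 3)*(d - 1)*(d + 1)*(d + 4)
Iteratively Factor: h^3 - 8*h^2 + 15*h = (h - 5)*(h^2 - 3*h) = (h - 5)*(h - 3)*(h)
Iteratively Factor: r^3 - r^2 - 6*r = (r + 2)*(r^2 - 3*r) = r*(r + 2)*(r - 3)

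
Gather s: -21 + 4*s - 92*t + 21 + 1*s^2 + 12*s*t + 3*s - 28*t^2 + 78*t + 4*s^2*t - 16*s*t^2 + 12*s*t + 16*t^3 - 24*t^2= s^2*(4*t + 1) + s*(-16*t^2 + 24*t + 7) + 16*t^3 - 52*t^2 - 14*t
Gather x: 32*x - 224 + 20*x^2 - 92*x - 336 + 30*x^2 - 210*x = 50*x^2 - 270*x - 560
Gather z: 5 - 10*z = 5 - 10*z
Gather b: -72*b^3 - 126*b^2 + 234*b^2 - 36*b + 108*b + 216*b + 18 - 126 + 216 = -72*b^3 + 108*b^2 + 288*b + 108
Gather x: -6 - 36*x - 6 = -36*x - 12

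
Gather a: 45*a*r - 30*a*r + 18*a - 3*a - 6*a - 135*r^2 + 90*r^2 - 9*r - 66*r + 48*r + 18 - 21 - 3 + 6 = a*(15*r + 9) - 45*r^2 - 27*r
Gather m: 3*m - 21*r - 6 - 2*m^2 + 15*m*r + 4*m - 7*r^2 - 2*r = -2*m^2 + m*(15*r + 7) - 7*r^2 - 23*r - 6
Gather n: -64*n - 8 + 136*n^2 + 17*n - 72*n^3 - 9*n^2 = -72*n^3 + 127*n^2 - 47*n - 8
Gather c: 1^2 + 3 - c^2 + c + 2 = -c^2 + c + 6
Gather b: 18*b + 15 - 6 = 18*b + 9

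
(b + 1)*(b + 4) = b^2 + 5*b + 4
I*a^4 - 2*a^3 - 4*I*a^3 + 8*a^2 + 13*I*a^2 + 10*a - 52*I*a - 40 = (a - 4)*(a - 2*I)*(a + 5*I)*(I*a + 1)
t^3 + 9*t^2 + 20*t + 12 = (t + 1)*(t + 2)*(t + 6)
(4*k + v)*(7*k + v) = 28*k^2 + 11*k*v + v^2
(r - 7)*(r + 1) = r^2 - 6*r - 7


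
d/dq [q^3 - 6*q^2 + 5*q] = 3*q^2 - 12*q + 5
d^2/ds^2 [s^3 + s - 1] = 6*s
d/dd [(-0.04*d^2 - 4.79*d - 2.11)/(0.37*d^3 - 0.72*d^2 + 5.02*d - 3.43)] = (0.0148*d^4 + 3.5446*d^3 - 1.3075*d^2 - 2.764*d + 27.0219)/(0.1369*d^6 - 0.5328*d^5 + 4.2332*d^4 - 9.767*d^3 + 30.1396*d^2 - 34.4372*d + 11.7649)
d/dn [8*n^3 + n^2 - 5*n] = 24*n^2 + 2*n - 5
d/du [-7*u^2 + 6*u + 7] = 6 - 14*u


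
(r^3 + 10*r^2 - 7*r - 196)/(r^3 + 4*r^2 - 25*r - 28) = (r + 7)/(r + 1)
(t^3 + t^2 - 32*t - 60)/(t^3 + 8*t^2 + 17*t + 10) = (t - 6)/(t + 1)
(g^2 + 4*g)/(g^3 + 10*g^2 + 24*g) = 1/(g + 6)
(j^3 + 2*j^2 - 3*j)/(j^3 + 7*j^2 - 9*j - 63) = j*(j - 1)/(j^2 + 4*j - 21)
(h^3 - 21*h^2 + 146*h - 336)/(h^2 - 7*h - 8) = (h^2 - 13*h + 42)/(h + 1)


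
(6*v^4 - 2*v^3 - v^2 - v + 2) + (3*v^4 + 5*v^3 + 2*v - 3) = 9*v^4 + 3*v^3 - v^2 + v - 1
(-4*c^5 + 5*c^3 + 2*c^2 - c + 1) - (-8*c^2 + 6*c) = -4*c^5 + 5*c^3 + 10*c^2 - 7*c + 1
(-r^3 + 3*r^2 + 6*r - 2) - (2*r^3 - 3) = -3*r^3 + 3*r^2 + 6*r + 1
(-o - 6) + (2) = -o - 4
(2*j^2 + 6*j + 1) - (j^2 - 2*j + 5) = j^2 + 8*j - 4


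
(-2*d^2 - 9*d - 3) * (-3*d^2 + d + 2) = 6*d^4 + 25*d^3 - 4*d^2 - 21*d - 6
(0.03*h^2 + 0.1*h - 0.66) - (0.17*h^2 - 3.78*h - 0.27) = -0.14*h^2 + 3.88*h - 0.39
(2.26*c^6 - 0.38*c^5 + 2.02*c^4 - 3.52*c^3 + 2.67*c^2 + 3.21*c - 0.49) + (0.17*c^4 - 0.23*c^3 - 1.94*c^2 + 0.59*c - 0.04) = 2.26*c^6 - 0.38*c^5 + 2.19*c^4 - 3.75*c^3 + 0.73*c^2 + 3.8*c - 0.53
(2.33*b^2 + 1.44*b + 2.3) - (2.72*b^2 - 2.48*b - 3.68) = -0.39*b^2 + 3.92*b + 5.98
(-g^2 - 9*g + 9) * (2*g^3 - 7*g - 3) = -2*g^5 - 18*g^4 + 25*g^3 + 66*g^2 - 36*g - 27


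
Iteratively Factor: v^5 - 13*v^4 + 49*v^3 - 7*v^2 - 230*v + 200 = (v - 5)*(v^4 - 8*v^3 + 9*v^2 + 38*v - 40) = (v - 5)*(v - 1)*(v^3 - 7*v^2 + 2*v + 40) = (v - 5)*(v - 4)*(v - 1)*(v^2 - 3*v - 10) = (v - 5)*(v - 4)*(v - 1)*(v + 2)*(v - 5)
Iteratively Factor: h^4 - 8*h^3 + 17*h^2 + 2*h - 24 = (h - 4)*(h^3 - 4*h^2 + h + 6) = (h - 4)*(h - 2)*(h^2 - 2*h - 3) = (h - 4)*(h - 2)*(h + 1)*(h - 3)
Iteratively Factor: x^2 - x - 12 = (x + 3)*(x - 4)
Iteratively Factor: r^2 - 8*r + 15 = (r - 5)*(r - 3)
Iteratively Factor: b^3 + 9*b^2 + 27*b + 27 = (b + 3)*(b^2 + 6*b + 9) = (b + 3)^2*(b + 3)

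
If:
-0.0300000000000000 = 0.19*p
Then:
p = -0.16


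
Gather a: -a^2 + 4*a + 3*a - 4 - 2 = -a^2 + 7*a - 6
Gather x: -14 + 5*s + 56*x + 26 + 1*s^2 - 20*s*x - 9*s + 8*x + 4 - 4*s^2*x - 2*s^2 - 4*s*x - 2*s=-s^2 - 6*s + x*(-4*s^2 - 24*s + 64) + 16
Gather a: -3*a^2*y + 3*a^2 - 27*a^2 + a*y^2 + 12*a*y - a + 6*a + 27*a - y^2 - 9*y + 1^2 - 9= a^2*(-3*y - 24) + a*(y^2 + 12*y + 32) - y^2 - 9*y - 8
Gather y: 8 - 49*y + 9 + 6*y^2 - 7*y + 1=6*y^2 - 56*y + 18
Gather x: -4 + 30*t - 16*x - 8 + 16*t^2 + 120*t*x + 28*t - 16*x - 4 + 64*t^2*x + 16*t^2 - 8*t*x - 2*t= 32*t^2 + 56*t + x*(64*t^2 + 112*t - 32) - 16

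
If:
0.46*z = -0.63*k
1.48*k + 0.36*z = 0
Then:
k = 0.00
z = 0.00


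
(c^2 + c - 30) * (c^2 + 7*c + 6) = c^4 + 8*c^3 - 17*c^2 - 204*c - 180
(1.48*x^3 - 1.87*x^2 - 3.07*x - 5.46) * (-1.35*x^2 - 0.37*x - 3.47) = -1.998*x^5 + 1.9769*x^4 - 0.2992*x^3 + 14.9958*x^2 + 12.6731*x + 18.9462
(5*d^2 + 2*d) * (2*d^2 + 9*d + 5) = 10*d^4 + 49*d^3 + 43*d^2 + 10*d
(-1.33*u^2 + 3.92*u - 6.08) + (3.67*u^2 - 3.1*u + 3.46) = 2.34*u^2 + 0.82*u - 2.62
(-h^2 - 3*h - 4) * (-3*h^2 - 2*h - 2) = 3*h^4 + 11*h^3 + 20*h^2 + 14*h + 8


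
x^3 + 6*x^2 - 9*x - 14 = (x - 2)*(x + 1)*(x + 7)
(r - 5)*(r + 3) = r^2 - 2*r - 15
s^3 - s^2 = s^2*(s - 1)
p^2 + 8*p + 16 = (p + 4)^2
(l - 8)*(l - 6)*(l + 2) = l^3 - 12*l^2 + 20*l + 96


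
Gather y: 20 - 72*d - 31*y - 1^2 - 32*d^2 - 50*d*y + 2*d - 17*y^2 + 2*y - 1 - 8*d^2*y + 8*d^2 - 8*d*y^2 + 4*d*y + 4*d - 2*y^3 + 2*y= -24*d^2 - 66*d - 2*y^3 + y^2*(-8*d - 17) + y*(-8*d^2 - 46*d - 27) + 18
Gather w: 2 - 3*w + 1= 3 - 3*w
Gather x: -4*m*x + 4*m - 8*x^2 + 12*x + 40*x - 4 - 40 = 4*m - 8*x^2 + x*(52 - 4*m) - 44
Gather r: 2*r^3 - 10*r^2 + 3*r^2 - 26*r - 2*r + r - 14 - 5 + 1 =2*r^3 - 7*r^2 - 27*r - 18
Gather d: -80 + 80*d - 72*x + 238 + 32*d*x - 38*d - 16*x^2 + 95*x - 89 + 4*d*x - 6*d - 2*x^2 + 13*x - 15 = d*(36*x + 36) - 18*x^2 + 36*x + 54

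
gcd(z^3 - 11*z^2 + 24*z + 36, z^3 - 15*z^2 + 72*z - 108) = z^2 - 12*z + 36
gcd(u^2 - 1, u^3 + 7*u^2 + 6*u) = u + 1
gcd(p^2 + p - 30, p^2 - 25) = p - 5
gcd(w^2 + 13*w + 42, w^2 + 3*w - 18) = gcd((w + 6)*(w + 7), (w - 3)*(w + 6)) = w + 6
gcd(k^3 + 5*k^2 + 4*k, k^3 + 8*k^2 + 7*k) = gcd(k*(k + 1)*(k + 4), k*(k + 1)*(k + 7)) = k^2 + k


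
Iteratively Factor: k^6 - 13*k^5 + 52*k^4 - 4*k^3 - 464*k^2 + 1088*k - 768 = (k - 4)*(k^5 - 9*k^4 + 16*k^3 + 60*k^2 - 224*k + 192) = (k - 4)*(k - 2)*(k^4 - 7*k^3 + 2*k^2 + 64*k - 96) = (k - 4)^2*(k - 2)*(k^3 - 3*k^2 - 10*k + 24) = (k - 4)^3*(k - 2)*(k^2 + k - 6) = (k - 4)^3*(k - 2)*(k + 3)*(k - 2)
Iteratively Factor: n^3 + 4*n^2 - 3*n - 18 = (n - 2)*(n^2 + 6*n + 9) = (n - 2)*(n + 3)*(n + 3)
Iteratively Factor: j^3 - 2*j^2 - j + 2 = (j - 2)*(j^2 - 1) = (j - 2)*(j + 1)*(j - 1)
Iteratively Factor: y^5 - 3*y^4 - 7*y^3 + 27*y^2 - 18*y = (y)*(y^4 - 3*y^3 - 7*y^2 + 27*y - 18) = y*(y - 2)*(y^3 - y^2 - 9*y + 9) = y*(y - 2)*(y + 3)*(y^2 - 4*y + 3) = y*(y - 2)*(y - 1)*(y + 3)*(y - 3)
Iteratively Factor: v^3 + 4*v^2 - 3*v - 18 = (v - 2)*(v^2 + 6*v + 9) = (v - 2)*(v + 3)*(v + 3)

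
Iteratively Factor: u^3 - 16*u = (u - 4)*(u^2 + 4*u) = (u - 4)*(u + 4)*(u)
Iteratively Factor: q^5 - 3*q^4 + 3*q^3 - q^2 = (q - 1)*(q^4 - 2*q^3 + q^2) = (q - 1)^2*(q^3 - q^2) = q*(q - 1)^2*(q^2 - q) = q^2*(q - 1)^2*(q - 1)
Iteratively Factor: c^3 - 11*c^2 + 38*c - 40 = (c - 2)*(c^2 - 9*c + 20) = (c - 5)*(c - 2)*(c - 4)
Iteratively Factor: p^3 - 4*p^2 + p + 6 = (p + 1)*(p^2 - 5*p + 6) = (p - 2)*(p + 1)*(p - 3)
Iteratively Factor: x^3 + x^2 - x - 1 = (x - 1)*(x^2 + 2*x + 1) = (x - 1)*(x + 1)*(x + 1)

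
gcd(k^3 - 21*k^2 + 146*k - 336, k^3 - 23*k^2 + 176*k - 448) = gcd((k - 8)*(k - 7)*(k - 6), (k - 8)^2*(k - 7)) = k^2 - 15*k + 56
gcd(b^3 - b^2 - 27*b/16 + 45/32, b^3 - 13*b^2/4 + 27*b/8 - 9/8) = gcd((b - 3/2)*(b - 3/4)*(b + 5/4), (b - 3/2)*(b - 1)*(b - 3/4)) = b^2 - 9*b/4 + 9/8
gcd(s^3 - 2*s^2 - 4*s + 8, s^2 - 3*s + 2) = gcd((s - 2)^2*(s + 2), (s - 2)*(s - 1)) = s - 2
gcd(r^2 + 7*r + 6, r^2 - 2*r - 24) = 1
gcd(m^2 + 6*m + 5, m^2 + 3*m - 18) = 1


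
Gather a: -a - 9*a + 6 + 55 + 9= 70 - 10*a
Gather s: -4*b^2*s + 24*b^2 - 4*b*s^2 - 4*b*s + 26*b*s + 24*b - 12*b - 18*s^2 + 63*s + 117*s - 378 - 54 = 24*b^2 + 12*b + s^2*(-4*b - 18) + s*(-4*b^2 + 22*b + 180) - 432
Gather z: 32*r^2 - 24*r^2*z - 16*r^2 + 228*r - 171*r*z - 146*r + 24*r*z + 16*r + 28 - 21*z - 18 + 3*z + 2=16*r^2 + 98*r + z*(-24*r^2 - 147*r - 18) + 12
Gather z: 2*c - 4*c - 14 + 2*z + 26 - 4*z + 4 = -2*c - 2*z + 16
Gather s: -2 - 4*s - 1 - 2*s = -6*s - 3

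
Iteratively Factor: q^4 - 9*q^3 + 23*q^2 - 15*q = (q - 1)*(q^3 - 8*q^2 + 15*q) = (q - 3)*(q - 1)*(q^2 - 5*q) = q*(q - 3)*(q - 1)*(q - 5)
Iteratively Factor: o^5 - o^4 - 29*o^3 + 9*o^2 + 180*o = (o + 4)*(o^4 - 5*o^3 - 9*o^2 + 45*o) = (o - 5)*(o + 4)*(o^3 - 9*o) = o*(o - 5)*(o + 4)*(o^2 - 9) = o*(o - 5)*(o + 3)*(o + 4)*(o - 3)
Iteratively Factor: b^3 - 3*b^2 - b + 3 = (b - 1)*(b^2 - 2*b - 3) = (b - 1)*(b + 1)*(b - 3)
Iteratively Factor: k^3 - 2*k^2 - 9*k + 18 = (k - 3)*(k^2 + k - 6) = (k - 3)*(k + 3)*(k - 2)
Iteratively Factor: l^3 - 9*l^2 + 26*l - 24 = (l - 4)*(l^2 - 5*l + 6) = (l - 4)*(l - 2)*(l - 3)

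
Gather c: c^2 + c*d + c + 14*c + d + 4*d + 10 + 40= c^2 + c*(d + 15) + 5*d + 50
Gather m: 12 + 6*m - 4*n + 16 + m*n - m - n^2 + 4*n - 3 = m*(n + 5) - n^2 + 25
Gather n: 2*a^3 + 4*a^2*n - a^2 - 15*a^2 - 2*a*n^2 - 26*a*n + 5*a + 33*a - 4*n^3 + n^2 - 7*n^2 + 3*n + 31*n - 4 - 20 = 2*a^3 - 16*a^2 + 38*a - 4*n^3 + n^2*(-2*a - 6) + n*(4*a^2 - 26*a + 34) - 24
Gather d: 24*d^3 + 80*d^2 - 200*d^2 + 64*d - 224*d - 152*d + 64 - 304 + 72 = 24*d^3 - 120*d^2 - 312*d - 168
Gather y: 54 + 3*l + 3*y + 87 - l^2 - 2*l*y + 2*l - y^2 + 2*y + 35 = -l^2 + 5*l - y^2 + y*(5 - 2*l) + 176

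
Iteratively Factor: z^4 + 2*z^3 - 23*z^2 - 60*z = (z + 3)*(z^3 - z^2 - 20*z) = (z + 3)*(z + 4)*(z^2 - 5*z) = z*(z + 3)*(z + 4)*(z - 5)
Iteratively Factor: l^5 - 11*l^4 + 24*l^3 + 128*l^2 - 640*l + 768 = (l - 3)*(l^4 - 8*l^3 + 128*l - 256) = (l - 4)*(l - 3)*(l^3 - 4*l^2 - 16*l + 64) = (l - 4)^2*(l - 3)*(l^2 - 16) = (l - 4)^3*(l - 3)*(l + 4)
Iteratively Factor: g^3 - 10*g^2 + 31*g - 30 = (g - 5)*(g^2 - 5*g + 6) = (g - 5)*(g - 3)*(g - 2)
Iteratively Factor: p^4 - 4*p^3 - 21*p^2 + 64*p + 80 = (p - 4)*(p^3 - 21*p - 20) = (p - 4)*(p + 1)*(p^2 - p - 20) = (p - 4)*(p + 1)*(p + 4)*(p - 5)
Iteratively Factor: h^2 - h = (h - 1)*(h)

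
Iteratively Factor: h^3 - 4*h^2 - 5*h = (h + 1)*(h^2 - 5*h) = (h - 5)*(h + 1)*(h)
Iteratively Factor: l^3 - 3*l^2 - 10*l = (l)*(l^2 - 3*l - 10) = l*(l - 5)*(l + 2)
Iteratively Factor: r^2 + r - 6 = (r - 2)*(r + 3)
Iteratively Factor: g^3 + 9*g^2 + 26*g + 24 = (g + 3)*(g^2 + 6*g + 8) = (g + 2)*(g + 3)*(g + 4)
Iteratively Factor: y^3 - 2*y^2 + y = (y)*(y^2 - 2*y + 1) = y*(y - 1)*(y - 1)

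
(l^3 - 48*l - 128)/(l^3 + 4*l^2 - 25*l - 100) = (l^2 - 4*l - 32)/(l^2 - 25)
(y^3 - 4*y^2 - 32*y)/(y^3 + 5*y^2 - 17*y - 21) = y*(y^2 - 4*y - 32)/(y^3 + 5*y^2 - 17*y - 21)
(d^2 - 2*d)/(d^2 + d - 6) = d/(d + 3)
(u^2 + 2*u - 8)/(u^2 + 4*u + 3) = (u^2 + 2*u - 8)/(u^2 + 4*u + 3)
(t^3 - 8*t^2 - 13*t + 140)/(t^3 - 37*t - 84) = (t - 5)/(t + 3)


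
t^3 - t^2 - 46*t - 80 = (t - 8)*(t + 2)*(t + 5)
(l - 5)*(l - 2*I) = l^2 - 5*l - 2*I*l + 10*I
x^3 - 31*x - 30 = (x - 6)*(x + 1)*(x + 5)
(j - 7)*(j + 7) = j^2 - 49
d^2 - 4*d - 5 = (d - 5)*(d + 1)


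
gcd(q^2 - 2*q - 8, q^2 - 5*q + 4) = q - 4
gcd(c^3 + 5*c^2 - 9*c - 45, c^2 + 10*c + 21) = c + 3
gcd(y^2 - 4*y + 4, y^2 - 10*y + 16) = y - 2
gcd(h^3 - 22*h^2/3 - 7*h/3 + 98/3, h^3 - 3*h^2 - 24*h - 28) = h^2 - 5*h - 14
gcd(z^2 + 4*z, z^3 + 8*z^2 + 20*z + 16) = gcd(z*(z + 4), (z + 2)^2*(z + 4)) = z + 4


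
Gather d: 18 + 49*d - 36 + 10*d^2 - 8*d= 10*d^2 + 41*d - 18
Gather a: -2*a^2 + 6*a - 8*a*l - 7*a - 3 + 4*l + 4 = -2*a^2 + a*(-8*l - 1) + 4*l + 1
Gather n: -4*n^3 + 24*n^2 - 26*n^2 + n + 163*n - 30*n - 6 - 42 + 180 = -4*n^3 - 2*n^2 + 134*n + 132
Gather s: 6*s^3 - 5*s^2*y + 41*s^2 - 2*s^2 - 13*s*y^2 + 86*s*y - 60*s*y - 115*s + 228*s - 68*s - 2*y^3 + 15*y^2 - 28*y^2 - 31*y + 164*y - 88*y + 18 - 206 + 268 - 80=6*s^3 + s^2*(39 - 5*y) + s*(-13*y^2 + 26*y + 45) - 2*y^3 - 13*y^2 + 45*y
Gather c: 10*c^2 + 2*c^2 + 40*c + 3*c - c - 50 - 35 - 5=12*c^2 + 42*c - 90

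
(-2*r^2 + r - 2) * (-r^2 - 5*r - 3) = 2*r^4 + 9*r^3 + 3*r^2 + 7*r + 6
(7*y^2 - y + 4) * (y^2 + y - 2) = 7*y^4 + 6*y^3 - 11*y^2 + 6*y - 8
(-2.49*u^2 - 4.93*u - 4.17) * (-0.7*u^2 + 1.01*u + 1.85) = 1.743*u^4 + 0.936099999999999*u^3 - 6.6668*u^2 - 13.3322*u - 7.7145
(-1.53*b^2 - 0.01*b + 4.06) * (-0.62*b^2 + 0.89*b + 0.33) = 0.9486*b^4 - 1.3555*b^3 - 3.031*b^2 + 3.6101*b + 1.3398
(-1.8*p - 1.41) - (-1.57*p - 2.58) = 1.17 - 0.23*p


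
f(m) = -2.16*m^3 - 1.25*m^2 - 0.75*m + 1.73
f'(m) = -6.48*m^2 - 2.5*m - 0.75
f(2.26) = -31.28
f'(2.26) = -39.50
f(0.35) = 1.22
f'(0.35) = -2.42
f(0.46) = 0.91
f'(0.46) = -3.27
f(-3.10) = 56.39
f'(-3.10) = -55.27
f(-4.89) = 228.08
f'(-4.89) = -143.48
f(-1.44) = 6.67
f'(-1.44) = -10.59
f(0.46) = 0.91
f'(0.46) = -3.27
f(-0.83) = 2.73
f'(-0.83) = -3.14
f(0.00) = 1.73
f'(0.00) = -0.75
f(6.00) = -514.33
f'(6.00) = -249.03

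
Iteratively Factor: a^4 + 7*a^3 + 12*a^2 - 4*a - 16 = (a + 2)*(a^3 + 5*a^2 + 2*a - 8) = (a + 2)^2*(a^2 + 3*a - 4) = (a - 1)*(a + 2)^2*(a + 4)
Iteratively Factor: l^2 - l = (l - 1)*(l)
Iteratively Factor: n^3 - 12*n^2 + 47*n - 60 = (n - 4)*(n^2 - 8*n + 15) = (n - 5)*(n - 4)*(n - 3)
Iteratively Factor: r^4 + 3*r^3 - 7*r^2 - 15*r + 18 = (r + 3)*(r^3 - 7*r + 6) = (r + 3)^2*(r^2 - 3*r + 2) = (r - 2)*(r + 3)^2*(r - 1)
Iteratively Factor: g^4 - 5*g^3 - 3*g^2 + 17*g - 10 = (g - 1)*(g^3 - 4*g^2 - 7*g + 10) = (g - 1)^2*(g^2 - 3*g - 10) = (g - 5)*(g - 1)^2*(g + 2)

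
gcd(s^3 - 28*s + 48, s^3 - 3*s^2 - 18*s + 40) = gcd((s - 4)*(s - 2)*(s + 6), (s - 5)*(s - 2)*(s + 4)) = s - 2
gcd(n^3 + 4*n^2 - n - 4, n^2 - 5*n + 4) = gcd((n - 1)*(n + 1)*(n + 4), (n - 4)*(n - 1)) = n - 1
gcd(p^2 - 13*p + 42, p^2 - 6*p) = p - 6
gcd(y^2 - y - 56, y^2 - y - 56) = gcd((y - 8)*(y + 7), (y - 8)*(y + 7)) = y^2 - y - 56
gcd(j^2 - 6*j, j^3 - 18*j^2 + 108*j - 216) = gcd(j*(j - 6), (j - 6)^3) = j - 6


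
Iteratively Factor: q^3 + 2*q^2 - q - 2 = (q - 1)*(q^2 + 3*q + 2) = (q - 1)*(q + 1)*(q + 2)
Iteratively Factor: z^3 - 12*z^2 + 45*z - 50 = (z - 2)*(z^2 - 10*z + 25) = (z - 5)*(z - 2)*(z - 5)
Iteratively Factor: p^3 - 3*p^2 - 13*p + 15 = (p + 3)*(p^2 - 6*p + 5) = (p - 5)*(p + 3)*(p - 1)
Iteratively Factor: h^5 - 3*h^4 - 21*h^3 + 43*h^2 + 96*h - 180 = (h - 5)*(h^4 + 2*h^3 - 11*h^2 - 12*h + 36) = (h - 5)*(h - 2)*(h^3 + 4*h^2 - 3*h - 18) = (h - 5)*(h - 2)^2*(h^2 + 6*h + 9) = (h - 5)*(h - 2)^2*(h + 3)*(h + 3)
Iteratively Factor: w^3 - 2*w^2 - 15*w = (w)*(w^2 - 2*w - 15) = w*(w - 5)*(w + 3)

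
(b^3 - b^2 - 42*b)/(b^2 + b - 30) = b*(b - 7)/(b - 5)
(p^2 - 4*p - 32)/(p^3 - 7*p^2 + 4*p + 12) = (p^2 - 4*p - 32)/(p^3 - 7*p^2 + 4*p + 12)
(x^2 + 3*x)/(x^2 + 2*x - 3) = x/(x - 1)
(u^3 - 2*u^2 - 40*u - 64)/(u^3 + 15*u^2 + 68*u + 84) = (u^2 - 4*u - 32)/(u^2 + 13*u + 42)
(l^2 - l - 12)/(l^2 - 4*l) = (l + 3)/l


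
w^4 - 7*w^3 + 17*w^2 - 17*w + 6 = (w - 3)*(w - 2)*(w - 1)^2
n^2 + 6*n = n*(n + 6)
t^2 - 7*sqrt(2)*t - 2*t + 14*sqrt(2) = (t - 2)*(t - 7*sqrt(2))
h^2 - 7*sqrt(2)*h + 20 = (h - 5*sqrt(2))*(h - 2*sqrt(2))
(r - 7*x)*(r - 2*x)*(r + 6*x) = r^3 - 3*r^2*x - 40*r*x^2 + 84*x^3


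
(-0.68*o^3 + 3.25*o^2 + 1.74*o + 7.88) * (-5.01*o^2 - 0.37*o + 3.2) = 3.4068*o^5 - 16.0309*o^4 - 12.0959*o^3 - 29.7226*o^2 + 2.6524*o + 25.216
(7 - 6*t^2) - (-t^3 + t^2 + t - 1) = t^3 - 7*t^2 - t + 8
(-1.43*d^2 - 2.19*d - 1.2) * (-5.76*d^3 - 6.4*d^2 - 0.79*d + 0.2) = 8.2368*d^5 + 21.7664*d^4 + 22.0577*d^3 + 9.1241*d^2 + 0.51*d - 0.24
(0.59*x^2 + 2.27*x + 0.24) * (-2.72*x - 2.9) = -1.6048*x^3 - 7.8854*x^2 - 7.2358*x - 0.696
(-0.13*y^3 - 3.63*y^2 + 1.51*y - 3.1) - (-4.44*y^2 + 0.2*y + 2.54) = -0.13*y^3 + 0.81*y^2 + 1.31*y - 5.64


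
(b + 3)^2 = b^2 + 6*b + 9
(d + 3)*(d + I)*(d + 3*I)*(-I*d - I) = -I*d^4 + 4*d^3 - 4*I*d^3 + 16*d^2 + 12*d + 12*I*d + 9*I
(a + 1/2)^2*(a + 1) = a^3 + 2*a^2 + 5*a/4 + 1/4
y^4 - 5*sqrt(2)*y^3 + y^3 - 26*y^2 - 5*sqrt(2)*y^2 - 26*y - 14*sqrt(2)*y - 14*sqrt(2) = (y + 1)*(y - 7*sqrt(2))*(y + sqrt(2))^2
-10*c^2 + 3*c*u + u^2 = (-2*c + u)*(5*c + u)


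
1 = 1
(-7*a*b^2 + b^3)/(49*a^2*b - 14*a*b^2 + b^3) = -b/(7*a - b)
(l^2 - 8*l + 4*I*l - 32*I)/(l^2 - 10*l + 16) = (l + 4*I)/(l - 2)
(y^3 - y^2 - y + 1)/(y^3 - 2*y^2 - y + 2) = (y - 1)/(y - 2)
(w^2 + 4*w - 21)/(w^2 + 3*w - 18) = (w + 7)/(w + 6)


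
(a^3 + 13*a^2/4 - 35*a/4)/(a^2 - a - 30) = a*(4*a - 7)/(4*(a - 6))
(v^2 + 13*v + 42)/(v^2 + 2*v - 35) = (v + 6)/(v - 5)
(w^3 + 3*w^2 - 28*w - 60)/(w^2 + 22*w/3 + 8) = 3*(w^2 - 3*w - 10)/(3*w + 4)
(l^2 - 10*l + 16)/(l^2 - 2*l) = (l - 8)/l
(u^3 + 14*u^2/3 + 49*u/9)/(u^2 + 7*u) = (9*u^2 + 42*u + 49)/(9*(u + 7))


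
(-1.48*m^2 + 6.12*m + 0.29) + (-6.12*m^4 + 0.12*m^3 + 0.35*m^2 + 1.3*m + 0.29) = -6.12*m^4 + 0.12*m^3 - 1.13*m^2 + 7.42*m + 0.58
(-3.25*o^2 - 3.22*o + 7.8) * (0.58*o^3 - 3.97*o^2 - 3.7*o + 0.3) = -1.885*o^5 + 11.0349*o^4 + 29.3324*o^3 - 20.027*o^2 - 29.826*o + 2.34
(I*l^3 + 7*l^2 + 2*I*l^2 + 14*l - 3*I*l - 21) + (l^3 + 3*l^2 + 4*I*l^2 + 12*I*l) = l^3 + I*l^3 + 10*l^2 + 6*I*l^2 + 14*l + 9*I*l - 21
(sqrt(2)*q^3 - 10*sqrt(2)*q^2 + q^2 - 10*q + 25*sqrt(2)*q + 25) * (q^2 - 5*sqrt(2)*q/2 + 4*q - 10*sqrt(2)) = sqrt(2)*q^5 - 6*sqrt(2)*q^4 - 4*q^4 - 35*sqrt(2)*q^3/2 + 24*q^3 + 60*q^2 + 115*sqrt(2)*q^2 - 400*q + 75*sqrt(2)*q/2 - 250*sqrt(2)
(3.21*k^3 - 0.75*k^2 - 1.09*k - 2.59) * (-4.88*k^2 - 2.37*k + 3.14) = -15.6648*k^5 - 3.9477*k^4 + 17.1761*k^3 + 12.8675*k^2 + 2.7157*k - 8.1326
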